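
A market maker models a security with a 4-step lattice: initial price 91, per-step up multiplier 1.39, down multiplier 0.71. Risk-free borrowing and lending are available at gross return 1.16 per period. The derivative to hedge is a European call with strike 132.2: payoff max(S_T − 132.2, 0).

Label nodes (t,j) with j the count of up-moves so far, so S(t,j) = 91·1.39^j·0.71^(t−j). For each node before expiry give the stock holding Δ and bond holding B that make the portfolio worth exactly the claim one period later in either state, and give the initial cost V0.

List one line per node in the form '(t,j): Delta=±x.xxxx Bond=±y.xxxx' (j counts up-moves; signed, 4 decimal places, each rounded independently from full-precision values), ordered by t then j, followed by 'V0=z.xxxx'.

Since d<R<u, set p* = (R−d)/(u−d) = 0.6618; price each node as the discounted p*-expectation of its children.
Terminal payoffs: V(4,0)=0.0000, V(4,1)=0.0000, V(4,2)=0.0000, V(4,3)=41.3178, V(4,4)=207.5039
  t=3,j=0: stock 32.5699 → up 45.2722 (V=0.0000), down 23.1246 (V=0.0000). Price 0.0000; hedge Δ=0.0000, bond B=0.0000.
  t=3,j=1: stock 63.7636 → up 88.6314 (V=0.0000), down 45.2722 (V=0.0000). Price 0.0000; hedge Δ=0.0000, bond B=0.0000.
  t=3,j=2: stock 124.8330 → up 173.5178 (V=41.3178), down 88.6314 (V=0.0000). Price 23.5713; hedge Δ=0.4867, bond B=-37.1902.
  t=3,j=3: stock 244.3913 → up 339.7039 (V=207.5039), down 173.5178 (V=41.3178). Price 130.4258; hedge Δ=1.0000, bond B=-113.9655.
  t=2,j=0: stock 45.8731 → up 63.7636 (V=0.0000), down 32.5699 (V=0.0000). Price 0.0000; hedge Δ=0.0000, bond B=0.0000.
  t=2,j=1: stock 89.8079 → up 124.8330 (V=23.5713), down 63.7636 (V=0.0000). Price 13.4471; hedge Δ=0.3860, bond B=-21.2165.
  t=2,j=2: stock 175.8211 → up 244.3913 (V=130.4258), down 124.8330 (V=23.5713). Price 81.2792; hedge Δ=0.8937, bond B=-75.8598.
  t=1,j=0: stock 64.6100 → up 89.8079 (V=13.4471), down 45.8731 (V=0.0000). Price 7.6714; hedge Δ=0.3061, bond B=-12.1038.
  t=1,j=1: stock 126.4900 → up 175.8211 (V=81.2792), down 89.8079 (V=13.4471). Price 50.2896; hedge Δ=0.7886, bond B=-49.4634.
  t=0,j=0: stock 91.0000 → up 126.4900 (V=50.2896), down 64.6100 (V=7.6714). Price 30.9264; hedge Δ=0.6887, bond B=-31.7475.
The time-0 hedge costs 30.9264, which is the no-arbitrage price.

(0,0): Delta=0.6887 Bond=-31.7475
(1,0): Delta=0.3061 Bond=-12.1038
(1,1): Delta=0.7886 Bond=-49.4634
(2,0): Delta=0.0000 Bond=0.0000
(2,1): Delta=0.3860 Bond=-21.2165
(2,2): Delta=0.8937 Bond=-75.8598
(3,0): Delta=0.0000 Bond=0.0000
(3,1): Delta=0.0000 Bond=0.0000
(3,2): Delta=0.4867 Bond=-37.1902
(3,3): Delta=1.0000 Bond=-113.9655
V0=30.9264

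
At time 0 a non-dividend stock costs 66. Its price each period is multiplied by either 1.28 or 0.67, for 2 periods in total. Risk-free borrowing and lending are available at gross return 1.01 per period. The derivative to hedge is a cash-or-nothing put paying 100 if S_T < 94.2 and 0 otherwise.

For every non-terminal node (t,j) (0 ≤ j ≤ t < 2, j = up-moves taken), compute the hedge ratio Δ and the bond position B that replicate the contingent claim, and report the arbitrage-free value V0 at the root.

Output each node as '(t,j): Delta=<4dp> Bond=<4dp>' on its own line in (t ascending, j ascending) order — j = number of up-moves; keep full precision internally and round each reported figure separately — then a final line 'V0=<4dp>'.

(0,0): Delta=-1.3707 Bond=158.0434
(1,0): Delta=0.0000 Bond=99.0099
(1,1): Delta=-1.9405 Bond=207.7585
V0=67.5748

Under the risk-neutral measure, an up-move has probability p* = (R−d)/(u−d) = 0.5574 and values discount at R = 1.01.
Terminal payoffs: V(2,0)=100.0000, V(2,1)=100.0000, V(2,2)=0.0000
Node (1,0) S=44.2200: V=(p*·100.0000+(1−p*)·100.0000)/1.01=99.0099; Δ=(100.0000−100.0000)/(56.6016−29.6274)=0.0000; B=V−Δ·S=99.0099
Node (1,1) S=84.4800: V=(p*·0.0000+(1−p*)·100.0000)/1.01=43.8241; Δ=(0.0000−100.0000)/(108.1344−56.6016)=-1.9405; B=V−Δ·S=207.7585
Node (0,0) S=66.0000: V=(p*·43.8241+(1−p*)·99.0099)/1.01=67.5748; Δ=(43.8241−99.0099)/(84.4800−44.2200)=-1.3707; B=V−Δ·S=158.0434
Each (Δ,B) replicates both successor values, so the strategy is self-financing and V0 is arbitrage-free.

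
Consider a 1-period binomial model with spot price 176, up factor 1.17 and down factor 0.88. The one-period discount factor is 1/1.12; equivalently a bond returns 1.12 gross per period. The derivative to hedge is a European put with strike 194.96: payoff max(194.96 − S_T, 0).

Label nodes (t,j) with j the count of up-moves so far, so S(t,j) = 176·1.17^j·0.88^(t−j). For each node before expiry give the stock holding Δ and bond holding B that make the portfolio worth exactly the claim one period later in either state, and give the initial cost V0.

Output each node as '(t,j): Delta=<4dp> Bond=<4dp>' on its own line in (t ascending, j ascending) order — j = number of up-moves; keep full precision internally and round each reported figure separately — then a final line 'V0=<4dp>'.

No-arbitrage ⇒ martingale measure with p* = (R−d)/(u−d) = 0.8276.
Terminal values V(1,·): V(1,0)=40.0800, V(1,1)=0.0000
Node (0,0) S=176.0000: V=(p*·0.0000+(1−p*)·40.0800)/1.12=6.1700; Δ=(0.0000−40.0800)/(205.9200−154.8800)=-0.7853; B=V−Δ·S=144.3768
Each (Δ,B) replicates both successor values, so the strategy is self-financing and V0 is arbitrage-free.

(0,0): Delta=-0.7853 Bond=144.3768
V0=6.1700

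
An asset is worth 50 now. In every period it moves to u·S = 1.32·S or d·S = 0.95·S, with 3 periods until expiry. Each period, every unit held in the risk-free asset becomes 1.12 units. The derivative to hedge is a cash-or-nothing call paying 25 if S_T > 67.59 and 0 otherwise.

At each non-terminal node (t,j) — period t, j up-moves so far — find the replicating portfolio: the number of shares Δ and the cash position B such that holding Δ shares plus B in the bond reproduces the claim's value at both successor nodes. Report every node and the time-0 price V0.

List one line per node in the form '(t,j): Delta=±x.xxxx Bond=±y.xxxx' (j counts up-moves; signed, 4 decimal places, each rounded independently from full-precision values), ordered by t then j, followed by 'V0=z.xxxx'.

Under the risk-neutral measure, an up-move has probability p* = (R−d)/(u−d) = 0.4595 and values discount at R = 1.12.
Terminal values V(3,·): V(3,0)=0.0000, V(3,1)=0.0000, V(3,2)=25.0000, V(3,3)=25.0000
  t=2,j=0: stock 45.1250 → up 59.5650 (V=0.0000), down 42.8687 (V=0.0000). Price 0.0000; hedge Δ=0.0000, bond B=0.0000.
  t=2,j=1: stock 62.7000 → up 82.7640 (V=25.0000), down 59.5650 (V=0.0000). Price 10.2558; hedge Δ=1.0776, bond B=-57.3118.
  t=2,j=2: stock 87.1200 → up 114.9984 (V=25.0000), down 82.7640 (V=25.0000). Price 22.3214; hedge Δ=0.0000, bond B=22.3214.
  t=1,j=0: stock 47.5000 → up 62.7000 (V=10.2558), down 45.1250 (V=0.0000). Price 4.2073; hedge Δ=0.5835, bond B=-23.5111.
  t=1,j=1: stock 66.0000 → up 87.1200 (V=22.3214), down 62.7000 (V=10.2558). Price 14.1067; hedge Δ=0.4941, bond B=-18.5032.
  t=0,j=0: stock 50.0000 → up 66.0000 (V=14.1067), down 47.5000 (V=4.2073). Price 7.8175; hedge Δ=0.5351, bond B=-18.9376.
Self-financing check: at every node Δ·S+B equals the discounted successor values.

(0,0): Delta=0.5351 Bond=-18.9376
(1,0): Delta=0.5835 Bond=-23.5111
(1,1): Delta=0.4941 Bond=-18.5032
(2,0): Delta=0.0000 Bond=0.0000
(2,1): Delta=1.0776 Bond=-57.3118
(2,2): Delta=0.0000 Bond=22.3214
V0=7.8175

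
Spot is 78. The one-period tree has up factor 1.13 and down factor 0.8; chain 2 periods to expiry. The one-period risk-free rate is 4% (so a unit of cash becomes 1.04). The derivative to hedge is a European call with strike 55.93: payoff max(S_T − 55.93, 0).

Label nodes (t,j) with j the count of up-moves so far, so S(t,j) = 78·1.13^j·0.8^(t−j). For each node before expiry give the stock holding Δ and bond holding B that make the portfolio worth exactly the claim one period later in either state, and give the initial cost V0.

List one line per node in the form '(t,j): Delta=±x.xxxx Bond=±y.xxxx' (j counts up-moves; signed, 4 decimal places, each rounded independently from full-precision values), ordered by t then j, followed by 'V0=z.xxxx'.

Under the risk-neutral measure, an up-move has probability p* = (R−d)/(u−d) = 0.7273 and values discount at R = 1.04.
Terminal values V(2,·): V(2,0)=0.0000, V(2,1)=14.5820, V(2,2)=43.6682
  t=1,j=0: stock 62.4000 → up 70.5120 (V=14.5820), down 49.9200 (V=0.0000). Price 10.1972; hedge Δ=0.7081, bond B=-33.9907.
  t=1,j=1: stock 88.1400 → up 99.5982 (V=43.6682), down 70.5120 (V=14.5820). Price 34.3612; hedge Δ=1.0000, bond B=-53.7788.
  t=0,j=0: stock 78.0000 → up 88.1400 (V=34.3612), down 62.4000 (V=10.1972). Price 26.7029; hedge Δ=0.9388, bond B=-46.5212.
Each (Δ,B) replicates both successor values, so the strategy is self-financing and V0 is arbitrage-free.

(0,0): Delta=0.9388 Bond=-46.5212
(1,0): Delta=0.7081 Bond=-33.9907
(1,1): Delta=1.0000 Bond=-53.7788
V0=26.7029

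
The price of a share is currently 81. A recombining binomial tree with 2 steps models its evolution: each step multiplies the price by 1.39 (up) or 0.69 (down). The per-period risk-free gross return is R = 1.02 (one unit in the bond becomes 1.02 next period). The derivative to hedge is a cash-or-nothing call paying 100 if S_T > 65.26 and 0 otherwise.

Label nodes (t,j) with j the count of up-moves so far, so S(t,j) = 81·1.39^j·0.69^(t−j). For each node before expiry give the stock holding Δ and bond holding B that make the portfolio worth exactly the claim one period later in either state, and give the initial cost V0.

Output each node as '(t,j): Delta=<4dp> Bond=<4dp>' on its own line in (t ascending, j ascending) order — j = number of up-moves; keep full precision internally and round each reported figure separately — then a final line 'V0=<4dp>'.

No-arbitrage ⇒ martingale measure with p* = (R−d)/(u−d) = 0.4714.
Terminal payoffs: V(2,0)=0.0000, V(2,1)=100.0000, V(2,2)=100.0000
  t=1,j=0: stock 55.8900 → up 77.6871 (V=100.0000), down 38.5641 (V=0.0000). Price 46.2185; hedge Δ=2.5560, bond B=-96.6387.
  t=1,j=1: stock 112.5900 → up 156.5001 (V=100.0000), down 77.6871 (V=100.0000). Price 98.0392; hedge Δ=0.0000, bond B=98.0392.
  t=0,j=0: stock 81.0000 → up 112.5900 (V=98.0392), down 55.8900 (V=46.2185). Price 69.2630; hedge Δ=0.9139, bond B=-4.7666.
Check: Δ(0,0)·S0 + B(0,0) = 69.2630 = V0.

(0,0): Delta=0.9139 Bond=-4.7666
(1,0): Delta=2.5560 Bond=-96.6387
(1,1): Delta=0.0000 Bond=98.0392
V0=69.2630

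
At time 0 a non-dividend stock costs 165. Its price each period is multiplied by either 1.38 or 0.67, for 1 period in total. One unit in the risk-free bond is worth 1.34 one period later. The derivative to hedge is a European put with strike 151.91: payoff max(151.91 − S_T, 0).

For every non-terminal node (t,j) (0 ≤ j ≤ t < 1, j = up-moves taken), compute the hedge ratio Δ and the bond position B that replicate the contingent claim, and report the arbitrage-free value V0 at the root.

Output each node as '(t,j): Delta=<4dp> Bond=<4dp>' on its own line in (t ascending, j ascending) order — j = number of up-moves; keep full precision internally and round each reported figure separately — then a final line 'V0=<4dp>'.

(0,0): Delta=-0.3531 Bond=59.9924
V0=1.7389

No-arbitrage ⇒ martingale measure with p* = (R−d)/(u−d) = 0.9437.
Payoff layer (t=1): V(1,0)=41.3600, V(1,1)=0.0000
(0,0): S=165.0000. Δ = (V_up−V_dn)/(S_up−S_dn) = (0.0000−41.3600)/(227.7000−110.5500) = -0.3531. V = [p*·0.0000 + (1−p*)·41.3600]/1.34 = 1.7389. B = V − Δ·S = 59.9924.
Self-financing check: at every node Δ·S+B equals the discounted successor values.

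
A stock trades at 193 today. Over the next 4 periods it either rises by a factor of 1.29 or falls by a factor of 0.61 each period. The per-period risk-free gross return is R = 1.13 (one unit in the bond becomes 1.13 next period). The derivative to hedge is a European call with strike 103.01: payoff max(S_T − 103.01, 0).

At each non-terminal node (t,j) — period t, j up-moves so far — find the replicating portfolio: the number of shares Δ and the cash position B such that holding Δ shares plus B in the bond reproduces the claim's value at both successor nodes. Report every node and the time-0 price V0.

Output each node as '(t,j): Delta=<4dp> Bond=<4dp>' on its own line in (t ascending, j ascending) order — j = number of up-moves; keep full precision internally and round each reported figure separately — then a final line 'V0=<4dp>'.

(0,0): Delta=0.9668 Bond=-55.4836
(1,0): Delta=0.8202 Bond=-45.4388
(1,1): Delta=0.9881 Bond=-68.0065
(2,0): Delta=0.2286 Bond=-8.8631
(2,1): Delta=0.9062 Bond=-64.4174
(2,2): Delta=1.0000 Bond=-80.6719
(3,0): Delta=0.0000 Bond=0.0000
(3,1): Delta=0.2619 Bond=-13.0969
(3,2): Delta=1.0000 Bond=-91.1593
(3,3): Delta=1.0000 Bond=-91.1593
V0=131.1018

Risk-neutral probability p* = (R−d)/(u−d) = (1.13−0.61)/(1.29−0.61) = 0.7647.
Payoff layer (t=4): V(4,0)=0.0000, V(4,1)=0.0000, V(4,2)=16.4978, V(4,3)=149.7197, V(4,4)=431.4512
  t=3,j=0: stock 43.8073 → up 56.5115 (V=0.0000), down 26.7225 (V=0.0000). Price 0.0000; hedge Δ=0.0000, bond B=0.0000.
  t=3,j=1: stock 92.6417 → up 119.5078 (V=16.4978), down 56.5115 (V=0.0000). Price 11.1646; hedge Δ=0.2619, bond B=-13.0969.
  t=3,j=2: stock 195.9145 → up 252.7297 (V=149.7197), down 119.5078 (V=16.4978). Price 104.7552; hedge Δ=1.0000, bond B=-91.1593.
  t=3,j=3: stock 414.3110 → up 534.4612 (V=431.4512), down 252.7297 (V=149.7197). Price 323.1517; hedge Δ=1.0000, bond B=-91.1593.
  t=2,j=0: stock 71.8153 → up 92.6417 (V=11.1646), down 43.8073 (V=0.0000). Price 7.5554; hedge Δ=0.2286, bond B=-8.8631.
  t=2,j=1: stock 151.8717 → up 195.9145 (V=104.7552), down 92.6417 (V=11.1646). Price 73.2158; hedge Δ=0.9062, bond B=-64.4174.
  t=2,j=2: stock 321.1713 → up 414.3110 (V=323.1517), down 195.9145 (V=104.7552). Price 240.4994; hedge Δ=1.0000, bond B=-80.6719.
  t=1,j=0: stock 117.7300 → up 151.8717 (V=73.2158), down 71.8153 (V=7.5554). Price 51.1206; hedge Δ=0.8202, bond B=-45.4388.
  t=1,j=1: stock 248.9700 → up 321.1713 (V=240.4994), down 151.8717 (V=73.2158). Price 177.9987; hedge Δ=0.9881, bond B=-68.0065.
  t=0,j=0: stock 193.0000 → up 248.9700 (V=177.9987), down 117.7300 (V=51.1206). Price 131.1018; hedge Δ=0.9668, bond B=-55.4836.
The time-0 hedge costs 131.1018, which is the no-arbitrage price.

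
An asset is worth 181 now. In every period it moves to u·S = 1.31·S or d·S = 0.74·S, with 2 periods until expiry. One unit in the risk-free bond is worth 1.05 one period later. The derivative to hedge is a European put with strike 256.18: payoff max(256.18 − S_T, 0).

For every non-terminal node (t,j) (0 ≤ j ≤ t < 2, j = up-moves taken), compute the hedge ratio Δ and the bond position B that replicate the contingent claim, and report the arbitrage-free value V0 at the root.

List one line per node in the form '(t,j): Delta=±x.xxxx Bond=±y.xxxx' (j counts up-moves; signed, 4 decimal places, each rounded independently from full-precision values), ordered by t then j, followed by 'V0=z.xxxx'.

(0,0): Delta=-0.7267 Bond=197.5021
(1,0): Delta=-1.0000 Bond=243.9810
(1,1): Delta=-0.5972 Bond=176.6773
V0=65.9666

No-arbitrage ⇒ martingale measure with p* = (R−d)/(u−d) = 0.5439.
Payoff layer (t=2): V(2,0)=157.0644, V(2,1)=80.7186, V(2,2)=0.0000
(1,0): S=133.9400. Δ = (V_up−V_dn)/(S_up−S_dn) = (80.7186−157.0644)/(175.4614−99.1156) = -1.0000. V = [p*·80.7186 + (1−p*)·157.0644]/1.05 = 110.0410. B = V − Δ·S = 243.9810.
(1,1): S=237.1100. Δ = (V_up−V_dn)/(S_up−S_dn) = (0.0000−80.7186)/(310.6141−175.4614) = -0.5972. V = [p*·0.0000 + (1−p*)·80.7186]/1.05 = 35.0657. B = V − Δ·S = 176.6773.
(0,0): S=181.0000. Δ = (V_up−V_dn)/(S_up−S_dn) = (35.0657−110.0410)/(237.1100−133.9400) = -0.7267. V = [p*·35.0657 + (1−p*)·110.0410]/1.05 = 65.9666. B = V − Δ·S = 197.5021.
Each (Δ,B) replicates both successor values, so the strategy is self-financing and V0 is arbitrage-free.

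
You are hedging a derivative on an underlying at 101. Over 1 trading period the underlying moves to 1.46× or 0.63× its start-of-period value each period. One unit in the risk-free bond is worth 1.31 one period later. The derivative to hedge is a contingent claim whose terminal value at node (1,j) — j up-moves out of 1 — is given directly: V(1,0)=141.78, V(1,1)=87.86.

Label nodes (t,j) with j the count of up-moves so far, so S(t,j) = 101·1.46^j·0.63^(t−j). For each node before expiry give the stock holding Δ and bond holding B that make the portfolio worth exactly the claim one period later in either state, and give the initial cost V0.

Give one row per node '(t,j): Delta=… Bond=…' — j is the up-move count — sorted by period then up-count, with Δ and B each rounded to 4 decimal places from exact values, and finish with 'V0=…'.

(0,0): Delta=-0.6432 Bond=139.4712
V0=74.5073

The replicating-portfolio and risk-neutral prices coincide; use p* = (1.31−0.63)/(1.46−0.63) = 0.8193 for the latter.
Payoff layer (t=1): V(1,0)=141.7800, V(1,1)=87.8600
(0,0): S=101.0000. Δ = (V_up−V_dn)/(S_up−S_dn) = (87.8600−141.7800)/(147.4600−63.6300) = -0.6432. V = [p*·87.8600 + (1−p*)·141.7800]/1.31 = 74.5073. B = V − Δ·S = 139.4712.
Self-financing check: at every node Δ·S+B equals the discounted successor values.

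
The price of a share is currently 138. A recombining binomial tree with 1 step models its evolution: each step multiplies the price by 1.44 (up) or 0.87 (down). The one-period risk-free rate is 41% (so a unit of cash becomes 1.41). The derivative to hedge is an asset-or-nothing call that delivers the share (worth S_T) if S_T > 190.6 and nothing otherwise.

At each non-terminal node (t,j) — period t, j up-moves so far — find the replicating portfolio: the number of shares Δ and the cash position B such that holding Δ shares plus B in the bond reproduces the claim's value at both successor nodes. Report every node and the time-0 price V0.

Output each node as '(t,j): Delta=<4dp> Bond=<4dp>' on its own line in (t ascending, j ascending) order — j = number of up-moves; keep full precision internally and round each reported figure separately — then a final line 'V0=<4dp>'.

Risk-neutral probability p* = (R−d)/(u−d) = (1.41−0.87)/(1.44−0.87) = 0.9474.
Terminal values V(1,·): V(1,0)=0.0000, V(1,1)=198.7200
(0,0): S=138.0000. Δ = (V_up−V_dn)/(S_up−S_dn) = (198.7200−0.0000)/(198.7200−120.0600) = 2.5263. V = [p*·198.7200 + (1−p*)·0.0000]/1.41 = 133.5185. B = V − Δ·S = -215.1131.
Root portfolio cost Δ·138+B reproduces V0=133.5185.

(0,0): Delta=2.5263 Bond=-215.1131
V0=133.5185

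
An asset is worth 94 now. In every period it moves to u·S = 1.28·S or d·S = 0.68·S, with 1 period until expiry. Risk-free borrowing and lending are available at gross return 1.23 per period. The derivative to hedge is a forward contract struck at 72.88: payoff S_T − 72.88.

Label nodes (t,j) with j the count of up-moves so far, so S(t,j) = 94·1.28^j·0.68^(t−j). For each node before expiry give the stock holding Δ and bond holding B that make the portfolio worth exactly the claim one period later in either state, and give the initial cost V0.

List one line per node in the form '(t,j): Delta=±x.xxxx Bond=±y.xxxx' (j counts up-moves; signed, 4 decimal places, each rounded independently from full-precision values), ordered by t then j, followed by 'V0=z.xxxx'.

No-arbitrage ⇒ martingale measure with p* = (R−d)/(u−d) = 0.9167.
Terminal payoffs: V(1,0)=-8.9600, V(1,1)=47.4400
(0,0): S=94.0000. Δ = (V_up−V_dn)/(S_up−S_dn) = (47.4400−-8.9600)/(120.3200−63.9200) = 1.0000. V = [p*·47.4400 + (1−p*)·-8.9600]/1.23 = 34.7480. B = V − Δ·S = -59.2520.
Self-financing check: at every node Δ·S+B equals the discounted successor values.

(0,0): Delta=1.0000 Bond=-59.2520
V0=34.7480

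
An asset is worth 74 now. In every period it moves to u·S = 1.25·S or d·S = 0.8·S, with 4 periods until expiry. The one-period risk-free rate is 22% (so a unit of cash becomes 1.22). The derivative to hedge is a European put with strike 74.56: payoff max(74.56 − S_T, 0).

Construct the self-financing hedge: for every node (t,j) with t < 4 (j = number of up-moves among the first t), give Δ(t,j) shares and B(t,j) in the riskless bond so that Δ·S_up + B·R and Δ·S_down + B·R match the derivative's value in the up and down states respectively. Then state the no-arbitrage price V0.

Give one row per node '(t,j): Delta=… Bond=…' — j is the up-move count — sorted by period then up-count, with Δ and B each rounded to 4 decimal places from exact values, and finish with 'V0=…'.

The replicating-portfolio and risk-neutral prices coincide; use p* = (1.22−0.8)/(1.25−0.8) = 0.9333 for the latter.
Terminal payoffs: V(4,0)=44.2496, V(4,1)=27.2000, V(4,2)=0.5600, V(4,3)=0.0000, V(4,4)=0.0000
  t=3,j=0: stock 37.8880 → up 47.3600 (V=27.2000), down 30.3104 (V=44.2496). Price 23.2268; hedge Δ=-1.0000, bond B=61.1148.
  t=3,j=1: stock 59.2000 → up 74.0000 (V=0.5600), down 47.3600 (V=27.2000). Price 1.9148; hedge Δ=-1.0000, bond B=61.1148.
  t=3,j=2: stock 92.5000 → up 115.6250 (V=0.0000), down 74.0000 (V=0.5600). Price 0.0306; hedge Δ=-0.0135, bond B=1.2750.
  t=3,j=3: stock 144.5312 → up 180.6641 (V=0.0000), down 115.6250 (V=0.0000). Price 0.0000; hedge Δ=0.0000, bond B=0.0000.
  t=2,j=0: stock 47.3600 → up 59.2000 (V=1.9148), down 37.8880 (V=23.2268). Price 2.7341; hedge Δ=-1.0000, bond B=50.0941.
  t=2,j=1: stock 74.0000 → up 92.5000 (V=0.0306), down 59.2000 (V=1.9148). Price 0.1280; hedge Δ=-0.0566, bond B=4.3150.
  t=2,j=2: stock 115.6250 → up 144.5312 (V=0.0000), down 92.5000 (V=0.0306). Price 0.0017; hedge Δ=-0.0006, bond B=0.0697.
  t=1,j=0: stock 59.2000 → up 74.0000 (V=0.1280), down 47.3600 (V=2.7341). Price 0.2474; hedge Δ=-0.0978, bond B=6.0385.
  t=1,j=1: stock 92.5000 → up 115.6250 (V=0.0017), down 74.0000 (V=0.1280). Price 0.0083; hedge Δ=-0.0030, bond B=0.2891.
  t=0,j=0: stock 74.0000 → up 92.5000 (V=0.0083), down 59.2000 (V=0.2474). Price 0.0198; hedge Δ=-0.0072, bond B=0.5511.
Each (Δ,B) replicates both successor values, so the strategy is self-financing and V0 is arbitrage-free.

(0,0): Delta=-0.0072 Bond=0.5511
(1,0): Delta=-0.0978 Bond=6.0385
(1,1): Delta=-0.0030 Bond=0.2891
(2,0): Delta=-1.0000 Bond=50.0941
(2,1): Delta=-0.0566 Bond=4.3150
(2,2): Delta=-0.0006 Bond=0.0697
(3,0): Delta=-1.0000 Bond=61.1148
(3,1): Delta=-1.0000 Bond=61.1148
(3,2): Delta=-0.0135 Bond=1.2750
(3,3): Delta=0.0000 Bond=0.0000
V0=0.0198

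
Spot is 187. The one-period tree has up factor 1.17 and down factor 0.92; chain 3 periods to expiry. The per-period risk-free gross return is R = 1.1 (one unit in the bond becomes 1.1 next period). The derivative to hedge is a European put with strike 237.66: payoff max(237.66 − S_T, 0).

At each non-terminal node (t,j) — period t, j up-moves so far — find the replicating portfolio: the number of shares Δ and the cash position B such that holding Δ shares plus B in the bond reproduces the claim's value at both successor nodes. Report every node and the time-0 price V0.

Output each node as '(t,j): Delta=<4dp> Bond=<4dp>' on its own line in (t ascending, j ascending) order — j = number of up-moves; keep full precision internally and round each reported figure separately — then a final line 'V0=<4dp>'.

Risk-neutral probability p* = (R−d)/(u−d) = (1.1−0.92)/(1.17−0.92) = 0.7200.
Terminal values V(3,·): V(3,0)=92.0453, V(3,1)=52.4761, V(3,2)=2.1544, V(3,3)=0.0000
  t=2,j=0: stock 158.2768 → up 185.1839 (V=52.4761), down 145.6147 (V=92.0453). Price 57.7777; hedge Δ=-1.0000, bond B=216.0545.
  t=2,j=1: stock 201.2868 → up 235.5056 (V=2.1544), down 185.1839 (V=52.4761). Price 14.7677; hedge Δ=-1.0000, bond B=216.0545.
  t=2,j=2: stock 255.9843 → up 299.5016 (V=0.0000), down 235.5056 (V=2.1544). Price 0.5484; hedge Δ=-0.0337, bond B=9.1662.
  t=1,j=0: stock 172.0400 → up 201.2868 (V=14.7677), down 158.2768 (V=57.7777). Price 24.3732; hedge Δ=-1.0000, bond B=196.4132.
  t=1,j=1: stock 218.7900 → up 255.9843 (V=0.5484), down 201.2868 (V=14.7677). Price 4.1180; hedge Δ=-0.2600, bond B=60.9954.
  t=0,j=0: stock 187.0000 → up 218.7900 (V=4.1180), down 172.0400 (V=24.3732). Price 8.8995; hedge Δ=-0.4333, bond B=89.9203.
Check: Δ(0,0)·S0 + B(0,0) = 8.8995 = V0.

(0,0): Delta=-0.4333 Bond=89.9203
(1,0): Delta=-1.0000 Bond=196.4132
(1,1): Delta=-0.2600 Bond=60.9954
(2,0): Delta=-1.0000 Bond=216.0545
(2,1): Delta=-1.0000 Bond=216.0545
(2,2): Delta=-0.0337 Bond=9.1662
V0=8.8995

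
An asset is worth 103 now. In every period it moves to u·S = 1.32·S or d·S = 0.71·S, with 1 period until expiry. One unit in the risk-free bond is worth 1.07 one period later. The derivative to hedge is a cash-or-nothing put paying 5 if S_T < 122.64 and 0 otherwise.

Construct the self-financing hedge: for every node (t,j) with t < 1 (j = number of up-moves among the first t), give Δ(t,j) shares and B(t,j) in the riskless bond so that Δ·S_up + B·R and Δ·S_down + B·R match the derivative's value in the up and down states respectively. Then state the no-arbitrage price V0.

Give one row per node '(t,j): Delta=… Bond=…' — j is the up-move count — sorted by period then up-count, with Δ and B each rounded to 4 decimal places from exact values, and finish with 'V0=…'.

Under the risk-neutral measure, an up-move has probability p* = (R−d)/(u−d) = 0.5902 and values discount at R = 1.07.
At expiry t=1: V(1,0)=5.0000, V(1,1)=0.0000
(0,0): S=103.0000. Δ = (V_up−V_dn)/(S_up−S_dn) = (0.0000−5.0000)/(135.9600−73.1300) = -0.0796. V = [p*·0.0000 + (1−p*)·5.0000]/1.07 = 1.9151. B = V − Δ·S = 10.1118.
The time-0 hedge costs 1.9151, which is the no-arbitrage price.

(0,0): Delta=-0.0796 Bond=10.1118
V0=1.9151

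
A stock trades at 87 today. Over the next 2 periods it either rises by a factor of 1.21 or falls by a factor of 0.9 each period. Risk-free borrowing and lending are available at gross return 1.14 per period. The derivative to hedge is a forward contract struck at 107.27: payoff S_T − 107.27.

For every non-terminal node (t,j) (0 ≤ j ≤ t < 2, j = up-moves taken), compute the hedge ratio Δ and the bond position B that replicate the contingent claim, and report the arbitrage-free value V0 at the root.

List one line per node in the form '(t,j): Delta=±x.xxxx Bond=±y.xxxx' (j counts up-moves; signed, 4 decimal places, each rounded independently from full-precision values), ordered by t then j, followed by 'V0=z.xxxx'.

Under the risk-neutral measure, an up-move has probability p* = (R−d)/(u−d) = 0.7742 and values discount at R = 1.14.
At expiry t=2: V(2,0)=-36.8000, V(2,1)=-12.5270, V(2,2)=20.1067
Node (1,0) S=78.3000: V=(p*·-12.5270+(1−p*)·-36.8000)/1.14=-15.7965; Δ=(-12.5270−-36.8000)/(94.7430−70.4700)=1.0000; B=V−Δ·S=-94.0965
Node (1,1) S=105.2700: V=(p*·20.1067+(1−p*)·-12.5270)/1.14=11.1735; Δ=(20.1067−-12.5270)/(127.3767−94.7430)=1.0000; B=V−Δ·S=-94.0965
Node (0,0) S=87.0000: V=(p*·11.1735+(1−p*)·-15.7965)/1.14=4.4592; Δ=(11.1735−-15.7965)/(105.2700−78.3000)=1.0000; B=V−Δ·S=-82.5408
Check: Δ(0,0)·S0 + B(0,0) = 4.4592 = V0.

(0,0): Delta=1.0000 Bond=-82.5408
(1,0): Delta=1.0000 Bond=-94.0965
(1,1): Delta=1.0000 Bond=-94.0965
V0=4.4592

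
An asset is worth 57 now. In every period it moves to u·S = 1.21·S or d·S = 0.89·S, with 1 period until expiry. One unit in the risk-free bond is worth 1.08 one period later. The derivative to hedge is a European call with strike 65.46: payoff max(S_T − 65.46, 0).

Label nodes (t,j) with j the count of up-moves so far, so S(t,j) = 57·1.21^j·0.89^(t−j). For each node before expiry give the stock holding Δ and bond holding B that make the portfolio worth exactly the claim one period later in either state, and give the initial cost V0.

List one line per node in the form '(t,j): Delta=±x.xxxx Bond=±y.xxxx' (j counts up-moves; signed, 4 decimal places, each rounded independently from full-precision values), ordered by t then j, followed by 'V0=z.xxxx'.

(0,0): Delta=0.1924 Bond=-9.0391
V0=1.9297

No-arbitrage ⇒ martingale measure with p* = (R−d)/(u−d) = 0.5938.
Terminal payoffs: V(1,0)=0.0000, V(1,1)=3.5100
(0,0): S=57.0000. Δ = (V_up−V_dn)/(S_up−S_dn) = (3.5100−0.0000)/(68.9700−50.7300) = 0.1924. V = [p*·3.5100 + (1−p*)·0.0000]/1.08 = 1.9297. B = V − Δ·S = -9.0391.
Root portfolio cost Δ·57+B reproduces V0=1.9297.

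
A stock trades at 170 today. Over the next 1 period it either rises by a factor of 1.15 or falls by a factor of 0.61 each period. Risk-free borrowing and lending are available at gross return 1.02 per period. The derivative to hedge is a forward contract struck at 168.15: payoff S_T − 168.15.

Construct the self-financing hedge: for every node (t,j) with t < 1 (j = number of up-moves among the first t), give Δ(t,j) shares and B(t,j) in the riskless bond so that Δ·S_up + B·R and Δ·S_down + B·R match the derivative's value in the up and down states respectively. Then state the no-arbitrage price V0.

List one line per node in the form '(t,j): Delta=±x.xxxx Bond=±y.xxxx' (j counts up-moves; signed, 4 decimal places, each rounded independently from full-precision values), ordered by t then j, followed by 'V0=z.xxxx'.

(0,0): Delta=1.0000 Bond=-164.8529
V0=5.1471

Risk-neutral probability p* = (R−d)/(u−d) = (1.02−0.61)/(1.15−0.61) = 0.7593.
At expiry t=1: V(1,0)=-64.4500, V(1,1)=27.3500
  t=0,j=0: stock 170.0000 → up 195.5000 (V=27.3500), down 103.7000 (V=-64.4500). Price 5.1471; hedge Δ=1.0000, bond B=-164.8529.
Self-financing check: at every node Δ·S+B equals the discounted successor values.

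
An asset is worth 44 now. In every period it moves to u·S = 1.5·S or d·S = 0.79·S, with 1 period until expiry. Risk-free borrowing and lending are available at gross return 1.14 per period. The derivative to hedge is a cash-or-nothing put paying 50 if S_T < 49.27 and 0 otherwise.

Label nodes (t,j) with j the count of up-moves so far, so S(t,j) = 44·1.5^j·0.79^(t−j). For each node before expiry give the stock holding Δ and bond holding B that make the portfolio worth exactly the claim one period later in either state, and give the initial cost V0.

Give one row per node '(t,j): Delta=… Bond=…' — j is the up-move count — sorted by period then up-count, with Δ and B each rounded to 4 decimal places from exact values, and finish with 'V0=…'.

(0,0): Delta=-1.6005 Bond=92.6612
V0=22.2387

Under the risk-neutral measure, an up-move has probability p* = (R−d)/(u−d) = 0.4930 and values discount at R = 1.14.
At expiry t=1: V(1,0)=50.0000, V(1,1)=0.0000
(0,0): S=44.0000. Δ = (V_up−V_dn)/(S_up−S_dn) = (0.0000−50.0000)/(66.0000−34.7600) = -1.6005. V = [p*·0.0000 + (1−p*)·50.0000]/1.14 = 22.2387. B = V − Δ·S = 92.6612.
Root portfolio cost Δ·44+B reproduces V0=22.2387.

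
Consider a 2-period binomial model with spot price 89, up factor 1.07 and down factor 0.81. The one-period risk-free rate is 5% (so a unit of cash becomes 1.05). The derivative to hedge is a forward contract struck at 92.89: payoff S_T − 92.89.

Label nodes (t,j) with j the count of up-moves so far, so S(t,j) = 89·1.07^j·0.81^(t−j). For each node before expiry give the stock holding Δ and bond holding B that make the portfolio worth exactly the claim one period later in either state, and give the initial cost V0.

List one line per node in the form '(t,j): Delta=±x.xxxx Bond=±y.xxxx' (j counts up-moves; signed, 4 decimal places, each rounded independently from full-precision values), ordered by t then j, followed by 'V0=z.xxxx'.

The replicating-portfolio and risk-neutral prices coincide; use p* = (1.05−0.81)/(1.07−0.81) = 0.9231 for the latter.
At expiry t=2: V(2,0)=-34.4971, V(2,1)=-15.7537, V(2,2)=9.0061
Node (1,0) S=72.0900: V=(p*·-15.7537+(1−p*)·-34.4971)/1.05=-16.3767; Δ=(-15.7537−-34.4971)/(77.1363−58.3929)=1.0000; B=V−Δ·S=-88.4667
Node (1,1) S=95.2300: V=(p*·9.0061+(1−p*)·-15.7537)/1.05=6.7633; Δ=(9.0061−-15.7537)/(101.8961−77.1363)=1.0000; B=V−Δ·S=-88.4667
Node (0,0) S=89.0000: V=(p*·6.7633+(1−p*)·-16.3767)/1.05=4.7460; Δ=(6.7633−-16.3767)/(95.2300−72.0900)=1.0000; B=V−Δ·S=-84.2540
Self-financing check: at every node Δ·S+B equals the discounted successor values.

(0,0): Delta=1.0000 Bond=-84.2540
(1,0): Delta=1.0000 Bond=-88.4667
(1,1): Delta=1.0000 Bond=-88.4667
V0=4.7460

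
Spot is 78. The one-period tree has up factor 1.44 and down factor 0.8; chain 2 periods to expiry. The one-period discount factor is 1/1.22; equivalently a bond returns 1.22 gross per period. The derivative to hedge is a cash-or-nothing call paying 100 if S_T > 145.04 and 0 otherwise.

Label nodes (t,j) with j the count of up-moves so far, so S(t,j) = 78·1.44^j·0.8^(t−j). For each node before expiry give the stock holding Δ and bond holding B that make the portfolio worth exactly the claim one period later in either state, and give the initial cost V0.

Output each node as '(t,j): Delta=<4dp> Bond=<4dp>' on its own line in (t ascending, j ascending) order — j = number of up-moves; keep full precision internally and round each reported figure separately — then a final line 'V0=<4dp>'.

Since d<R<u, set p* = (R−d)/(u−d) = 0.6562; price each node as the discounted p*-expectation of its children.
At expiry t=2: V(2,0)=0.0000, V(2,1)=0.0000, V(2,2)=100.0000
(1,0): S=62.4000. Δ = (V_up−V_dn)/(S_up−S_dn) = (0.0000−0.0000)/(89.8560−49.9200) = 0.0000. V = [p*·0.0000 + (1−p*)·0.0000]/1.22 = 0.0000. B = V − Δ·S = 0.0000.
(1,1): S=112.3200. Δ = (V_up−V_dn)/(S_up−S_dn) = (100.0000−0.0000)/(161.7408−89.8560) = 1.3911. V = [p*·100.0000 + (1−p*)·0.0000]/1.22 = 53.7910. B = V − Δ·S = -102.4590.
(0,0): S=78.0000. Δ = (V_up−V_dn)/(S_up−S_dn) = (53.7910−0.0000)/(112.3200−62.4000) = 1.0775. V = [p*·53.7910 + (1−p*)·0.0000]/1.22 = 28.9347. B = V − Δ·S = -55.1137.
The time-0 hedge costs 28.9347, which is the no-arbitrage price.

(0,0): Delta=1.0775 Bond=-55.1137
(1,0): Delta=0.0000 Bond=0.0000
(1,1): Delta=1.3911 Bond=-102.4590
V0=28.9347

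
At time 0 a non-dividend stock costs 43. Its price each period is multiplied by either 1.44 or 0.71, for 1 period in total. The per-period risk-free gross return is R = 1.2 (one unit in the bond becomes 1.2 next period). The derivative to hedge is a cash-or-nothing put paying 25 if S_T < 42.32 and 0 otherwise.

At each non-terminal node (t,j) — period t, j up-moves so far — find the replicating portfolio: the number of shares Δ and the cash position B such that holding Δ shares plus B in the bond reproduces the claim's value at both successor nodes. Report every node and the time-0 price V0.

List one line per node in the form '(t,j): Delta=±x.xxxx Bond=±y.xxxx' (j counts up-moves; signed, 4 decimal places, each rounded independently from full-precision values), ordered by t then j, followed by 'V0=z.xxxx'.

(0,0): Delta=-0.7964 Bond=41.0959
V0=6.8493

Risk-neutral probability p* = (R−d)/(u−d) = (1.2−0.71)/(1.44−0.71) = 0.6712.
Payoff layer (t=1): V(1,0)=25.0000, V(1,1)=0.0000
(0,0): S=43.0000. Δ = (V_up−V_dn)/(S_up−S_dn) = (0.0000−25.0000)/(61.9200−30.5300) = -0.7964. V = [p*·0.0000 + (1−p*)·25.0000]/1.2 = 6.8493. B = V − Δ·S = 41.0959.
Each (Δ,B) replicates both successor values, so the strategy is self-financing and V0 is arbitrage-free.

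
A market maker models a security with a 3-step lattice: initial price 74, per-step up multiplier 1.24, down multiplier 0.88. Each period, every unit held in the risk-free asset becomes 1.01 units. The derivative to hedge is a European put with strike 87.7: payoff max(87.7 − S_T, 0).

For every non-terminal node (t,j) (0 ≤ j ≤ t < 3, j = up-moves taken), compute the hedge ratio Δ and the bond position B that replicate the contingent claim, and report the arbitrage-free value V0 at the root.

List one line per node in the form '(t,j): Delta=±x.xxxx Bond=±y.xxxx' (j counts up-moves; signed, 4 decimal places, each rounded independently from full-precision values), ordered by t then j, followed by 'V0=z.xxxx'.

(0,0): Delta=-0.5924 Bond=60.4149
(1,0): Delta=-0.8105 Bond=75.2173
(1,1): Delta=-0.3187 Bond=35.8990
(2,0): Delta=-1.0000 Bond=86.8317
(2,1): Delta=-0.5725 Bond=56.7517
(2,2): Delta=0.0000 Bond=0.0000
V0=16.5759

Risk-neutral probability p* = (R−d)/(u−d) = (1.01−0.88)/(1.24−0.88) = 0.3611.
Payoff layer (t=3): V(3,0)=37.2711, V(3,1)=16.6411, V(3,2)=0.0000, V(3,3)=0.0000
Node (2,0) S=57.3056: V=(p*·16.6411+(1−p*)·37.2711)/1.01=29.5261; Δ=(16.6411−37.2711)/(71.0589−50.4289)=-1.0000; B=V−Δ·S=86.8317
Node (2,1) S=80.7488: V=(p*·0.0000+(1−p*)·16.6411)/1.01=10.5265; Δ=(0.0000−16.6411)/(100.1285−71.0589)=-0.5725; B=V−Δ·S=56.7517
Node (2,2) S=113.7824: V=(p*·0.0000+(1−p*)·0.0000)/1.01=0.0000; Δ=(0.0000−0.0000)/(141.0902−100.1285)=0.0000; B=V−Δ·S=0.0000
Node (1,0) S=65.1200: V=(p*·10.5265+(1−p*)·29.5261)/1.01=22.4407; Δ=(10.5265−29.5261)/(80.7488−57.3056)=-0.8105; B=V−Δ·S=75.2173
Node (1,1) S=91.7600: V=(p*·0.0000+(1−p*)·10.5265)/1.01=6.6587; Δ=(0.0000−10.5265)/(113.7824−80.7488)=-0.3187; B=V−Δ·S=35.8990
Node (0,0) S=74.0000: V=(p*·6.6587+(1−p*)·22.4407)/1.01=16.5759; Δ=(6.6587−22.4407)/(91.7600−65.1200)=-0.5924; B=V−Δ·S=60.4149
Check: Δ(0,0)·S0 + B(0,0) = 16.5759 = V0.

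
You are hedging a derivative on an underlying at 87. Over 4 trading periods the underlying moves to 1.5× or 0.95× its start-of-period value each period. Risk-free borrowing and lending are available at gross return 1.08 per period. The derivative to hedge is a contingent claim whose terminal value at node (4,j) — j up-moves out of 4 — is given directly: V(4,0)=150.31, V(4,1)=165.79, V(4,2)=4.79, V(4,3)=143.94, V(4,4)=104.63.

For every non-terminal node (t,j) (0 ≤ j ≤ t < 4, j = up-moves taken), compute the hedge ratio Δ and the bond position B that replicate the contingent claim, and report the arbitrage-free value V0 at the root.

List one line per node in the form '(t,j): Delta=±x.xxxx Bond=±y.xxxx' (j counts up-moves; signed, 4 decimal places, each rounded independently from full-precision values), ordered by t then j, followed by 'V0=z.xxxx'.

(0,0): Delta=-0.7032 Bond=155.2534
(1,0): Delta=-0.7793 Bond=173.9579
(1,1): Delta=-0.5477 Bond=147.3707
(2,0): Delta=-0.5625 Bond=170.8515
(2,1): Delta=-1.2229 Bond=242.8719
(2,2): Delta=0.8340 Bond=-111.2921
(3,0): Delta=0.3773 Bond=114.4184
(3,1): Delta=-2.4855 Bond=411.0008
(3,2): Delta=1.3605 Bond=-218.1111
(3,3): Delta=-0.2434 Bond=196.1473
V0=94.0711

Under the risk-neutral measure, an up-move has probability p* = (R−d)/(u−d) = 0.2364 and values discount at R = 1.08.
Terminal payoffs: V(4,0)=150.3100, V(4,1)=165.7900, V(4,2)=4.7900, V(4,3)=143.9400, V(4,4)=104.6300
  t=3,j=0: stock 74.5916 → up 111.8874 (V=165.7900), down 70.8620 (V=150.3100). Price 142.5638; hedge Δ=0.3773, bond B=114.4184.
  t=3,j=1: stock 117.7762 → up 176.6644 (V=4.7900), down 111.8874 (V=165.7900). Price 118.2736; hedge Δ=-2.4855, bond B=411.0008.
  t=3,j=2: stock 185.9625 → up 278.9437 (V=143.9400), down 176.6644 (V=4.7900). Price 34.8889; hedge Δ=1.3605, bond B=-218.1111.
  t=3,j=3: stock 293.6250 → up 440.4375 (V=104.6300), down 278.9437 (V=143.9400). Price 124.6746; hedge Δ=-0.2434, bond B=196.1473.
  t=2,j=0: stock 78.5175 → up 117.7763 (V=118.2736), down 74.5916 (V=142.5638). Price 126.6875; hedge Δ=-0.5625, bond B=170.8515.
  t=2,j=1: stock 123.9750 → up 185.9625 (V=34.8889), down 117.7762 (V=118.2736). Price 91.2634; hedge Δ=-1.2229, bond B=242.8719.
  t=2,j=2: stock 195.7500 → up 293.6250 (V=124.6746), down 185.9625 (V=34.8889). Price 51.9546; hedge Δ=0.8340, bond B=-111.2921.
  t=1,j=0: stock 82.6500 → up 123.9750 (V=91.2634), down 78.5175 (V=126.6875). Price 109.5505; hedge Δ=-0.7793, bond B=173.9579.
  t=1,j=1: stock 130.5000 → up 195.7500 (V=51.9546), down 123.9750 (V=91.2634). Price 75.9002; hedge Δ=-0.5477, bond B=147.3707.
  t=0,j=0: stock 87.0000 → up 130.5000 (V=75.9002), down 82.6500 (V=109.5505). Price 94.0711; hedge Δ=-0.7032, bond B=155.2534.
Each (Δ,B) replicates both successor values, so the strategy is self-financing and V0 is arbitrage-free.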